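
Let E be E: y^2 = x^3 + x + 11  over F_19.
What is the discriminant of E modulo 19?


4 a^3 + 27 b^2 = 4*1^3 + 27*11^2 = 4 + 3267 = 3271
Delta = -16 * (3271) = -52336
Delta mod 19 = 9

Delta = 9 (mod 19)


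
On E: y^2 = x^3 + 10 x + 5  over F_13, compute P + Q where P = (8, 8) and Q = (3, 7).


P != Q, so use the chord formula.
s = (y2 - y1) / (x2 - x1) = (12) / (8) mod 13 = 8
x3 = s^2 - x1 - x2 mod 13 = 8^2 - 8 - 3 = 1
y3 = s (x1 - x3) - y1 mod 13 = 8 * (8 - 1) - 8 = 9

P + Q = (1, 9)


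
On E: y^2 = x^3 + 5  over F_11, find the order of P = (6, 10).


Compute successive multiples of P until we hit O:
  1P = (6, 10)
  2P = (0, 7)
  3P = (8, 0)
  4P = (0, 4)
  5P = (6, 1)
  6P = O

ord(P) = 6


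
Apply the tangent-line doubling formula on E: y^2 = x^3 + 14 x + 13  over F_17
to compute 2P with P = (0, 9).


Doubling: s = (3 x1^2 + a) / (2 y1)
s = (3*0^2 + 14) / (2*9) mod 17 = 14
x3 = s^2 - 2 x1 mod 17 = 14^2 - 2*0 = 9
y3 = s (x1 - x3) - y1 mod 17 = 14 * (0 - 9) - 9 = 1

2P = (9, 1)


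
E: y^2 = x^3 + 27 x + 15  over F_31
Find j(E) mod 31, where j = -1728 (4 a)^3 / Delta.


Delta = -16(4 a^3 + 27 b^2) mod 31 = 20
-1728 * (4 a)^3 = -1728 * (4*27)^3 mod 31 = 30
j = 30 * 20^(-1) mod 31 = 17

j = 17 (mod 31)


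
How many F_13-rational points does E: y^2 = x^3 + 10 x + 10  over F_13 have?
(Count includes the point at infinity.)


For each x in F_13, count y with y^2 = x^3 + 10 x + 10 mod 13:
  x = 0: RHS = 10, y in [6, 7]  -> 2 point(s)
  x = 2: RHS = 12, y in [5, 8]  -> 2 point(s)
  x = 4: RHS = 10, y in [6, 7]  -> 2 point(s)
  x = 5: RHS = 3, y in [4, 9]  -> 2 point(s)
  x = 6: RHS = 0, y in [0]  -> 1 point(s)
  x = 8: RHS = 4, y in [2, 11]  -> 2 point(s)
  x = 9: RHS = 10, y in [6, 7]  -> 2 point(s)
  x = 12: RHS = 12, y in [5, 8]  -> 2 point(s)
Affine points: 15. Add the point at infinity: total = 16.

#E(F_13) = 16


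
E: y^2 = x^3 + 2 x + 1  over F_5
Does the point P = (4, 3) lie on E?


Check whether y^2 = x^3 + 2 x + 1 (mod 5) for (x, y) = (4, 3).
LHS: y^2 = 3^2 mod 5 = 4
RHS: x^3 + 2 x + 1 = 4^3 + 2*4 + 1 mod 5 = 3
LHS != RHS

No, not on the curve


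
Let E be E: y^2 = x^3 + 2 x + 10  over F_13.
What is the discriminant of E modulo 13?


4 a^3 + 27 b^2 = 4*2^3 + 27*10^2 = 32 + 2700 = 2732
Delta = -16 * (2732) = -43712
Delta mod 13 = 7

Delta = 7 (mod 13)


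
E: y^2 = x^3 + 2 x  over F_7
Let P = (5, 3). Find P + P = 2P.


Doubling: s = (3 x1^2 + a) / (2 y1)
s = (3*5^2 + 2) / (2*3) mod 7 = 0
x3 = s^2 - 2 x1 mod 7 = 0^2 - 2*5 = 4
y3 = s (x1 - x3) - y1 mod 7 = 0 * (5 - 4) - 3 = 4

2P = (4, 4)


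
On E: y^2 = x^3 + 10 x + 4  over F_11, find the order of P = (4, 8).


Compute successive multiples of P until we hit O:
  1P = (4, 8)
  2P = (6, 4)
  3P = (5, 5)
  4P = (0, 2)
  5P = (1, 2)
  6P = (10, 2)
  7P = (9, 8)
  8P = (9, 3)
  ... (continuing to 15P)
  15P = O

ord(P) = 15


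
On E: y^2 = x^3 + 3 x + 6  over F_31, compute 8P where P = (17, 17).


k = 8 = 1000_2 (binary, LSB first: 0001)
Double-and-add from P = (17, 17):
  bit 0 = 0: acc unchanged = O
  bit 1 = 0: acc unchanged = O
  bit 2 = 0: acc unchanged = O
  bit 3 = 1: acc = O + (22, 26) = (22, 26)

8P = (22, 26)


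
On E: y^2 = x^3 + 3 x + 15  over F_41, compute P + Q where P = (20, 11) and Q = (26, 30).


P != Q, so use the chord formula.
s = (y2 - y1) / (x2 - x1) = (19) / (6) mod 41 = 10
x3 = s^2 - x1 - x2 mod 41 = 10^2 - 20 - 26 = 13
y3 = s (x1 - x3) - y1 mod 41 = 10 * (20 - 13) - 11 = 18

P + Q = (13, 18)


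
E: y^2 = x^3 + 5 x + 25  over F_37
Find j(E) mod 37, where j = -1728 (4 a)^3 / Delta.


Delta = -16(4 a^3 + 27 b^2) mod 37 = 18
-1728 * (4 a)^3 = -1728 * (4*5)^3 mod 37 = 14
j = 14 * 18^(-1) mod 37 = 9

j = 9 (mod 37)


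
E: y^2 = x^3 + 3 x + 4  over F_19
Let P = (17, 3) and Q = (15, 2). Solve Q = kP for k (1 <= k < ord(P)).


Enumerate multiples of P until we hit Q = (15, 2):
  1P = (17, 3)
  2P = (15, 2)
Match found at i = 2.

k = 2


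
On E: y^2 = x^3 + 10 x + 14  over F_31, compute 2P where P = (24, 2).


Doubling: s = (3 x1^2 + a) / (2 y1)
s = (3*24^2 + 10) / (2*2) mod 31 = 16
x3 = s^2 - 2 x1 mod 31 = 16^2 - 2*24 = 22
y3 = s (x1 - x3) - y1 mod 31 = 16 * (24 - 22) - 2 = 30

2P = (22, 30)


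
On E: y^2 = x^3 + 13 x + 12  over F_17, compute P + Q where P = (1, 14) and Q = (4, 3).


P != Q, so use the chord formula.
s = (y2 - y1) / (x2 - x1) = (6) / (3) mod 17 = 2
x3 = s^2 - x1 - x2 mod 17 = 2^2 - 1 - 4 = 16
y3 = s (x1 - x3) - y1 mod 17 = 2 * (1 - 16) - 14 = 7

P + Q = (16, 7)


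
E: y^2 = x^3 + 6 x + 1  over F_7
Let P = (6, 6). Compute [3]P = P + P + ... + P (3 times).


k = 3 = 11_2 (binary, LSB first: 11)
Double-and-add from P = (6, 6):
  bit 0 = 1: acc = O + (6, 6) = (6, 6)
  bit 1 = 1: acc = (6, 6) + (3, 5) = (2, 0)

3P = (2, 0)


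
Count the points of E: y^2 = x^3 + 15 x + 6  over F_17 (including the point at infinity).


For each x in F_17, count y with y^2 = x^3 + 15 x + 6 mod 17:
  x = 5: RHS = 2, y in [6, 11]  -> 2 point(s)
  x = 8: RHS = 9, y in [3, 14]  -> 2 point(s)
  x = 10: RHS = 0, y in [0]  -> 1 point(s)
  x = 13: RHS = 1, y in [1, 16]  -> 2 point(s)
  x = 14: RHS = 2, y in [6, 11]  -> 2 point(s)
  x = 15: RHS = 2, y in [6, 11]  -> 2 point(s)
Affine points: 11. Add the point at infinity: total = 12.

#E(F_17) = 12


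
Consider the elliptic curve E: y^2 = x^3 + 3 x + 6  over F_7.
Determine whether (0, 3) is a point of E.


Check whether y^2 = x^3 + 3 x + 6 (mod 7) for (x, y) = (0, 3).
LHS: y^2 = 3^2 mod 7 = 2
RHS: x^3 + 3 x + 6 = 0^3 + 3*0 + 6 mod 7 = 6
LHS != RHS

No, not on the curve


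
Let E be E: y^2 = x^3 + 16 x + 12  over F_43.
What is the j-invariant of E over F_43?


Delta = -16(4 a^3 + 27 b^2) mod 43 = 40
-1728 * (4 a)^3 = -1728 * (4*16)^3 mod 43 = 1
j = 1 * 40^(-1) mod 43 = 14

j = 14 (mod 43)


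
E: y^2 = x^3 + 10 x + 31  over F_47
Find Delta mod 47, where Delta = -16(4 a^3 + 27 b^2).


4 a^3 + 27 b^2 = 4*10^3 + 27*31^2 = 4000 + 25947 = 29947
Delta = -16 * (29947) = -479152
Delta mod 47 = 13

Delta = 13 (mod 47)


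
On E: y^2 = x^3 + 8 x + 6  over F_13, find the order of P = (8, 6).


Compute successive multiples of P until we hit O:
  1P = (8, 6)
  2P = (9, 12)
  3P = (6, 6)
  4P = (12, 7)
  5P = (2, 2)
  6P = (2, 11)
  7P = (12, 6)
  8P = (6, 7)
  ... (continuing to 11P)
  11P = O

ord(P) = 11


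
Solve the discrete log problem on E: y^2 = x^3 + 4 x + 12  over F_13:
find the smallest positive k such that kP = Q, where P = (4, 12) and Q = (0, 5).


Enumerate multiples of P until we hit Q = (0, 5):
  1P = (4, 12)
  2P = (5, 1)
  3P = (8, 6)
  4P = (0, 8)
  5P = (10, 8)
  6P = (11, 10)
  7P = (1, 2)
  8P = (9, 6)
  9P = (3, 5)
  10P = (3, 8)
  11P = (9, 7)
  12P = (1, 11)
  13P = (11, 3)
  14P = (10, 5)
  15P = (0, 5)
Match found at i = 15.

k = 15


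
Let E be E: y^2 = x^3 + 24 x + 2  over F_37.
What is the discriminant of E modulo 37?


4 a^3 + 27 b^2 = 4*24^3 + 27*2^2 = 55296 + 108 = 55404
Delta = -16 * (55404) = -886464
Delta mod 37 = 19

Delta = 19 (mod 37)


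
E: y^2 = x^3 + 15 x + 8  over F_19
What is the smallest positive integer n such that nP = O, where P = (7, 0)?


Compute successive multiples of P until we hit O:
  1P = (7, 0)
  2P = O

ord(P) = 2


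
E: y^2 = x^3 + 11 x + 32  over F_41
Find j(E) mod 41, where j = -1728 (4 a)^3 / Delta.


Delta = -16(4 a^3 + 27 b^2) mod 41 = 36
-1728 * (4 a)^3 = -1728 * (4*11)^3 mod 41 = 2
j = 2 * 36^(-1) mod 41 = 16

j = 16 (mod 41)


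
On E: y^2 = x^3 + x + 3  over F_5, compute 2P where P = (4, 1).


Doubling: s = (3 x1^2 + a) / (2 y1)
s = (3*4^2 + 1) / (2*1) mod 5 = 2
x3 = s^2 - 2 x1 mod 5 = 2^2 - 2*4 = 1
y3 = s (x1 - x3) - y1 mod 5 = 2 * (4 - 1) - 1 = 0

2P = (1, 0)


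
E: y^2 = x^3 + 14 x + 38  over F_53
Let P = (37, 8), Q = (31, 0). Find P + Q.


P != Q, so use the chord formula.
s = (y2 - y1) / (x2 - x1) = (45) / (47) mod 53 = 19
x3 = s^2 - x1 - x2 mod 53 = 19^2 - 37 - 31 = 28
y3 = s (x1 - x3) - y1 mod 53 = 19 * (37 - 28) - 8 = 4

P + Q = (28, 4)


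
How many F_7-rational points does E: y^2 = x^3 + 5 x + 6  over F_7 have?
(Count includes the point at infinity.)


For each x in F_7, count y with y^2 = x^3 + 5 x + 6 mod 7:
  x = 5: RHS = 2, y in [3, 4]  -> 2 point(s)
  x = 6: RHS = 0, y in [0]  -> 1 point(s)
Affine points: 3. Add the point at infinity: total = 4.

#E(F_7) = 4


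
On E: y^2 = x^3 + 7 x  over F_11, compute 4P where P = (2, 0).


k = 4 = 100_2 (binary, LSB first: 001)
Double-and-add from P = (2, 0):
  bit 0 = 0: acc unchanged = O
  bit 1 = 0: acc unchanged = O
  bit 2 = 1: acc = O + O = O

4P = O


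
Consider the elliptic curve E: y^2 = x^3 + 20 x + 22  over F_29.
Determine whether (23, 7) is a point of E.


Check whether y^2 = x^3 + 20 x + 22 (mod 29) for (x, y) = (23, 7).
LHS: y^2 = 7^2 mod 29 = 20
RHS: x^3 + 20 x + 22 = 23^3 + 20*23 + 22 mod 29 = 5
LHS != RHS

No, not on the curve


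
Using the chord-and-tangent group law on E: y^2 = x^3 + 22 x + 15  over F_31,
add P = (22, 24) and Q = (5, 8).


P != Q, so use the chord formula.
s = (y2 - y1) / (x2 - x1) = (15) / (14) mod 31 = 21
x3 = s^2 - x1 - x2 mod 31 = 21^2 - 22 - 5 = 11
y3 = s (x1 - x3) - y1 mod 31 = 21 * (22 - 11) - 24 = 21

P + Q = (11, 21)


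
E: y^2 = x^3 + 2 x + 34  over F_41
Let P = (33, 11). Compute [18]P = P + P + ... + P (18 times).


k = 18 = 10010_2 (binary, LSB first: 01001)
Double-and-add from P = (33, 11):
  bit 0 = 0: acc unchanged = O
  bit 1 = 1: acc = O + (6, 37) = (6, 37)
  bit 2 = 0: acc unchanged = (6, 37)
  bit 3 = 0: acc unchanged = (6, 37)
  bit 4 = 1: acc = (6, 37) + (1, 18) = (14, 31)

18P = (14, 31)


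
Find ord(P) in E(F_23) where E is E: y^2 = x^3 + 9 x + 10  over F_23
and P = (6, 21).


Compute successive multiples of P until we hit O:
  1P = (6, 21)
  2P = (17, 19)
  3P = (16, 8)
  4P = (2, 6)
  5P = (19, 5)
  6P = (7, 5)
  7P = (13, 22)
  8P = (12, 11)
  ... (continuing to 28P)
  28P = O

ord(P) = 28


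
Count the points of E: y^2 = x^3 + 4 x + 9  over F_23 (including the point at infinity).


For each x in F_23, count y with y^2 = x^3 + 4 x + 9 mod 23:
  x = 0: RHS = 9, y in [3, 20]  -> 2 point(s)
  x = 2: RHS = 2, y in [5, 18]  -> 2 point(s)
  x = 3: RHS = 2, y in [5, 18]  -> 2 point(s)
  x = 5: RHS = 16, y in [4, 19]  -> 2 point(s)
  x = 7: RHS = 12, y in [9, 14]  -> 2 point(s)
  x = 8: RHS = 1, y in [1, 22]  -> 2 point(s)
  x = 11: RHS = 4, y in [2, 21]  -> 2 point(s)
  x = 13: RHS = 4, y in [2, 21]  -> 2 point(s)
  x = 14: RHS = 3, y in [7, 16]  -> 2 point(s)
  x = 16: RHS = 6, y in [11, 12]  -> 2 point(s)
  x = 18: RHS = 2, y in [5, 18]  -> 2 point(s)
  x = 20: RHS = 16, y in [4, 19]  -> 2 point(s)
  x = 21: RHS = 16, y in [4, 19]  -> 2 point(s)
  x = 22: RHS = 4, y in [2, 21]  -> 2 point(s)
Affine points: 28. Add the point at infinity: total = 29.

#E(F_23) = 29


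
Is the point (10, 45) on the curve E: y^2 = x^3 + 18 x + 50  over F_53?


Check whether y^2 = x^3 + 18 x + 50 (mod 53) for (x, y) = (10, 45).
LHS: y^2 = 45^2 mod 53 = 11
RHS: x^3 + 18 x + 50 = 10^3 + 18*10 + 50 mod 53 = 11
LHS = RHS

Yes, on the curve


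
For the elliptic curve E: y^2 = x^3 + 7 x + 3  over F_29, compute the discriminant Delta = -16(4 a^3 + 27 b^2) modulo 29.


4 a^3 + 27 b^2 = 4*7^3 + 27*3^2 = 1372 + 243 = 1615
Delta = -16 * (1615) = -25840
Delta mod 29 = 28

Delta = 28 (mod 29)


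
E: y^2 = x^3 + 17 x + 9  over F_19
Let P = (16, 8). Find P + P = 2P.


Doubling: s = (3 x1^2 + a) / (2 y1)
s = (3*16^2 + 17) / (2*8) mod 19 = 17
x3 = s^2 - 2 x1 mod 19 = 17^2 - 2*16 = 10
y3 = s (x1 - x3) - y1 mod 19 = 17 * (16 - 10) - 8 = 18

2P = (10, 18)


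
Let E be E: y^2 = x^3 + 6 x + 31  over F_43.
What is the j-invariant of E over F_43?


Delta = -16(4 a^3 + 27 b^2) mod 43 = 35
-1728 * (4 a)^3 = -1728 * (4*6)^3 mod 43 = 4
j = 4 * 35^(-1) mod 43 = 21

j = 21 (mod 43)


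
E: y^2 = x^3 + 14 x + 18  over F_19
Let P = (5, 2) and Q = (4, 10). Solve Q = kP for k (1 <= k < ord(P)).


Enumerate multiples of P until we hit Q = (4, 10):
  1P = (5, 2)
  2P = (16, 5)
  3P = (2, 4)
  4P = (4, 10)
Match found at i = 4.

k = 4


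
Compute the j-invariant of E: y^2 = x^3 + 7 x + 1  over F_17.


Delta = -16(4 a^3 + 27 b^2) mod 17 = 5
-1728 * (4 a)^3 = -1728 * (4*7)^3 mod 17 = 13
j = 13 * 5^(-1) mod 17 = 6

j = 6 (mod 17)


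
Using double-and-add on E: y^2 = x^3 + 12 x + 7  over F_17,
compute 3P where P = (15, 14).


k = 3 = 11_2 (binary, LSB first: 11)
Double-and-add from P = (15, 14):
  bit 0 = 1: acc = O + (15, 14) = (15, 14)
  bit 1 = 1: acc = (15, 14) + (3, 6) = (7, 14)

3P = (7, 14)


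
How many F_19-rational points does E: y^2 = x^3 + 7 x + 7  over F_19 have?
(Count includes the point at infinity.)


For each x in F_19, count y with y^2 = x^3 + 7 x + 7 mod 19:
  x = 0: RHS = 7, y in [8, 11]  -> 2 point(s)
  x = 3: RHS = 17, y in [6, 13]  -> 2 point(s)
  x = 4: RHS = 4, y in [2, 17]  -> 2 point(s)
  x = 7: RHS = 0, y in [0]  -> 1 point(s)
  x = 8: RHS = 5, y in [9, 10]  -> 2 point(s)
  x = 9: RHS = 1, y in [1, 18]  -> 2 point(s)
  x = 11: RHS = 9, y in [3, 16]  -> 2 point(s)
  x = 16: RHS = 16, y in [4, 15]  -> 2 point(s)
  x = 17: RHS = 4, y in [2, 17]  -> 2 point(s)
Affine points: 17. Add the point at infinity: total = 18.

#E(F_19) = 18


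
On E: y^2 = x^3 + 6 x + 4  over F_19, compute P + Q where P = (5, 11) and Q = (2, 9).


P != Q, so use the chord formula.
s = (y2 - y1) / (x2 - x1) = (17) / (16) mod 19 = 7
x3 = s^2 - x1 - x2 mod 19 = 7^2 - 5 - 2 = 4
y3 = s (x1 - x3) - y1 mod 19 = 7 * (5 - 4) - 11 = 15

P + Q = (4, 15)


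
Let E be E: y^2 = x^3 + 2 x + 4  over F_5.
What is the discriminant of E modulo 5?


4 a^3 + 27 b^2 = 4*2^3 + 27*4^2 = 32 + 432 = 464
Delta = -16 * (464) = -7424
Delta mod 5 = 1

Delta = 1 (mod 5)


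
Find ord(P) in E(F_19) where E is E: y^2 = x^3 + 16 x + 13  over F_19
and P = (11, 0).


Compute successive multiples of P until we hit O:
  1P = (11, 0)
  2P = O

ord(P) = 2


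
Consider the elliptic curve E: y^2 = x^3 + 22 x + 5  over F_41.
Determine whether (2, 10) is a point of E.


Check whether y^2 = x^3 + 22 x + 5 (mod 41) for (x, y) = (2, 10).
LHS: y^2 = 10^2 mod 41 = 18
RHS: x^3 + 22 x + 5 = 2^3 + 22*2 + 5 mod 41 = 16
LHS != RHS

No, not on the curve


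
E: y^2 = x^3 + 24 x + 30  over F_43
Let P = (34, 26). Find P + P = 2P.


Doubling: s = (3 x1^2 + a) / (2 y1)
s = (3*34^2 + 24) / (2*26) mod 43 = 1
x3 = s^2 - 2 x1 mod 43 = 1^2 - 2*34 = 19
y3 = s (x1 - x3) - y1 mod 43 = 1 * (34 - 19) - 26 = 32

2P = (19, 32)


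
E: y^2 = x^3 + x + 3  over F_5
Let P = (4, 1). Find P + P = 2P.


Doubling: s = (3 x1^2 + a) / (2 y1)
s = (3*4^2 + 1) / (2*1) mod 5 = 2
x3 = s^2 - 2 x1 mod 5 = 2^2 - 2*4 = 1
y3 = s (x1 - x3) - y1 mod 5 = 2 * (4 - 1) - 1 = 0

2P = (1, 0)


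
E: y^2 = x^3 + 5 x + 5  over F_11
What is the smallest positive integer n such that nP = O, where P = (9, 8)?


Compute successive multiples of P until we hit O:
  1P = (9, 8)
  2P = (5, 10)
  3P = (0, 4)
  4P = (6, 8)
  5P = (7, 3)
  6P = (4, 10)
  7P = (3, 5)
  8P = (2, 1)
  ... (continuing to 18P)
  18P = O

ord(P) = 18


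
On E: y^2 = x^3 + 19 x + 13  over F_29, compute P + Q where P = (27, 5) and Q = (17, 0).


P != Q, so use the chord formula.
s = (y2 - y1) / (x2 - x1) = (24) / (19) mod 29 = 15
x3 = s^2 - x1 - x2 mod 29 = 15^2 - 27 - 17 = 7
y3 = s (x1 - x3) - y1 mod 29 = 15 * (27 - 7) - 5 = 5

P + Q = (7, 5)


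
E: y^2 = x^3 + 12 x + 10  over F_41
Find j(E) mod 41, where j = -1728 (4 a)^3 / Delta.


Delta = -16(4 a^3 + 27 b^2) mod 41 = 40
-1728 * (4 a)^3 = -1728 * (4*12)^3 mod 41 = 33
j = 33 * 40^(-1) mod 41 = 8

j = 8 (mod 41)


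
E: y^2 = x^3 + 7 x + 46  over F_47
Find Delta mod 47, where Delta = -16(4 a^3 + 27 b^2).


4 a^3 + 27 b^2 = 4*7^3 + 27*46^2 = 1372 + 57132 = 58504
Delta = -16 * (58504) = -936064
Delta mod 47 = 35

Delta = 35 (mod 47)


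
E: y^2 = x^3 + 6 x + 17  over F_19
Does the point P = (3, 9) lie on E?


Check whether y^2 = x^3 + 6 x + 17 (mod 19) for (x, y) = (3, 9).
LHS: y^2 = 9^2 mod 19 = 5
RHS: x^3 + 6 x + 17 = 3^3 + 6*3 + 17 mod 19 = 5
LHS = RHS

Yes, on the curve


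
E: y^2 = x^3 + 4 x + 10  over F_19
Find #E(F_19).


For each x in F_19, count y with y^2 = x^3 + 4 x + 10 mod 19:
  x = 2: RHS = 7, y in [8, 11]  -> 2 point(s)
  x = 3: RHS = 11, y in [7, 12]  -> 2 point(s)
  x = 7: RHS = 1, y in [1, 18]  -> 2 point(s)
  x = 10: RHS = 5, y in [9, 10]  -> 2 point(s)
  x = 11: RHS = 17, y in [6, 13]  -> 2 point(s)
  x = 12: RHS = 0, y in [0]  -> 1 point(s)
  x = 13: RHS = 17, y in [6, 13]  -> 2 point(s)
  x = 14: RHS = 17, y in [6, 13]  -> 2 point(s)
  x = 15: RHS = 6, y in [5, 14]  -> 2 point(s)
  x = 16: RHS = 9, y in [3, 16]  -> 2 point(s)
  x = 18: RHS = 5, y in [9, 10]  -> 2 point(s)
Affine points: 21. Add the point at infinity: total = 22.

#E(F_19) = 22


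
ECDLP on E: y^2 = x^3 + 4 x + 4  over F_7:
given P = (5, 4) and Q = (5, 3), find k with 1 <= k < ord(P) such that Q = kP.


Enumerate multiples of P until we hit Q = (5, 3):
  1P = (5, 4)
  2P = (1, 4)
  3P = (1, 3)
  4P = (5, 3)
Match found at i = 4.

k = 4


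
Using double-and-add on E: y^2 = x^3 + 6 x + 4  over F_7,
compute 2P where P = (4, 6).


k = 2 = 10_2 (binary, LSB first: 01)
Double-and-add from P = (4, 6):
  bit 0 = 0: acc unchanged = O
  bit 1 = 1: acc = O + (0, 5) = (0, 5)

2P = (0, 5)


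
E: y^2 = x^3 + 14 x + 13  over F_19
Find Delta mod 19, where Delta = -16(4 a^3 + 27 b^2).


4 a^3 + 27 b^2 = 4*14^3 + 27*13^2 = 10976 + 4563 = 15539
Delta = -16 * (15539) = -248624
Delta mod 19 = 10

Delta = 10 (mod 19)


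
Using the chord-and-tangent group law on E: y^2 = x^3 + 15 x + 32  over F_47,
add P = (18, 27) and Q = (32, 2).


P != Q, so use the chord formula.
s = (y2 - y1) / (x2 - x1) = (22) / (14) mod 47 = 15
x3 = s^2 - x1 - x2 mod 47 = 15^2 - 18 - 32 = 34
y3 = s (x1 - x3) - y1 mod 47 = 15 * (18 - 34) - 27 = 15

P + Q = (34, 15)


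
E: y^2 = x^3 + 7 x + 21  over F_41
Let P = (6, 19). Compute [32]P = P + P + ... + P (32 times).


k = 32 = 100000_2 (binary, LSB first: 000001)
Double-and-add from P = (6, 19):
  bit 0 = 0: acc unchanged = O
  bit 1 = 0: acc unchanged = O
  bit 2 = 0: acc unchanged = O
  bit 3 = 0: acc unchanged = O
  bit 4 = 0: acc unchanged = O
  bit 5 = 1: acc = O + (4, 20) = (4, 20)

32P = (4, 20)


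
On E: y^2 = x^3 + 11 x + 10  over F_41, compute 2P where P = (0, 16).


Doubling: s = (3 x1^2 + a) / (2 y1)
s = (3*0^2 + 11) / (2*16) mod 41 = 17
x3 = s^2 - 2 x1 mod 41 = 17^2 - 2*0 = 2
y3 = s (x1 - x3) - y1 mod 41 = 17 * (0 - 2) - 16 = 32

2P = (2, 32)


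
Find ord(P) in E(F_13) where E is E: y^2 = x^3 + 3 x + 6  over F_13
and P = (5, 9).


Compute successive multiples of P until we hit O:
  1P = (5, 9)
  2P = (3, 4)
  3P = (8, 3)
  4P = (4, 2)
  5P = (1, 6)
  6P = (10, 10)
  7P = (10, 3)
  8P = (1, 7)
  ... (continuing to 13P)
  13P = O

ord(P) = 13


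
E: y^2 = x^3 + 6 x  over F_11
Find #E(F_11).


For each x in F_11, count y with y^2 = x^3 + 6 x + 0 mod 11:
  x = 0: RHS = 0, y in [0]  -> 1 point(s)
  x = 2: RHS = 9, y in [3, 8]  -> 2 point(s)
  x = 3: RHS = 1, y in [1, 10]  -> 2 point(s)
  x = 4: RHS = 0, y in [0]  -> 1 point(s)
  x = 5: RHS = 1, y in [1, 10]  -> 2 point(s)
  x = 7: RHS = 0, y in [0]  -> 1 point(s)
  x = 10: RHS = 4, y in [2, 9]  -> 2 point(s)
Affine points: 11. Add the point at infinity: total = 12.

#E(F_11) = 12


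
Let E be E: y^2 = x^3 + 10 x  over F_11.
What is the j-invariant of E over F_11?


Delta = -16(4 a^3 + 27 b^2) mod 11 = 9
-1728 * (4 a)^3 = -1728 * (4*10)^3 mod 11 = 9
j = 9 * 9^(-1) mod 11 = 1

j = 1 (mod 11)


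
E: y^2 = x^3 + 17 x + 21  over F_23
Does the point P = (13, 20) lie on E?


Check whether y^2 = x^3 + 17 x + 21 (mod 23) for (x, y) = (13, 20).
LHS: y^2 = 20^2 mod 23 = 9
RHS: x^3 + 17 x + 21 = 13^3 + 17*13 + 21 mod 23 = 1
LHS != RHS

No, not on the curve


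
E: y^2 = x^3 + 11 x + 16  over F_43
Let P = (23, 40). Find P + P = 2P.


Doubling: s = (3 x1^2 + a) / (2 y1)
s = (3*23^2 + 11) / (2*40) mod 43 = 6
x3 = s^2 - 2 x1 mod 43 = 6^2 - 2*23 = 33
y3 = s (x1 - x3) - y1 mod 43 = 6 * (23 - 33) - 40 = 29

2P = (33, 29)


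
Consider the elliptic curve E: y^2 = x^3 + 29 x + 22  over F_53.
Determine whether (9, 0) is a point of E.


Check whether y^2 = x^3 + 29 x + 22 (mod 53) for (x, y) = (9, 0).
LHS: y^2 = 0^2 mod 53 = 0
RHS: x^3 + 29 x + 22 = 9^3 + 29*9 + 22 mod 53 = 5
LHS != RHS

No, not on the curve


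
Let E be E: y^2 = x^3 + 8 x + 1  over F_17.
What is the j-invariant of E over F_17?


Delta = -16(4 a^3 + 27 b^2) mod 17 = 1
-1728 * (4 a)^3 = -1728 * (4*8)^3 mod 17 = 3
j = 3 * 1^(-1) mod 17 = 3

j = 3 (mod 17)


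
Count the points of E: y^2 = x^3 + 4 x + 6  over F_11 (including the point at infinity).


For each x in F_11, count y with y^2 = x^3 + 4 x + 6 mod 11:
  x = 1: RHS = 0, y in [0]  -> 1 point(s)
  x = 2: RHS = 0, y in [0]  -> 1 point(s)
  x = 3: RHS = 1, y in [1, 10]  -> 2 point(s)
  x = 4: RHS = 9, y in [3, 8]  -> 2 point(s)
  x = 6: RHS = 4, y in [2, 9]  -> 2 point(s)
  x = 7: RHS = 3, y in [5, 6]  -> 2 point(s)
  x = 8: RHS = 0, y in [0]  -> 1 point(s)
  x = 9: RHS = 1, y in [1, 10]  -> 2 point(s)
  x = 10: RHS = 1, y in [1, 10]  -> 2 point(s)
Affine points: 15. Add the point at infinity: total = 16.

#E(F_11) = 16


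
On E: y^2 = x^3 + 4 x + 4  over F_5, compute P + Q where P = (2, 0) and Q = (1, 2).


P != Q, so use the chord formula.
s = (y2 - y1) / (x2 - x1) = (2) / (4) mod 5 = 3
x3 = s^2 - x1 - x2 mod 5 = 3^2 - 2 - 1 = 1
y3 = s (x1 - x3) - y1 mod 5 = 3 * (2 - 1) - 0 = 3

P + Q = (1, 3)


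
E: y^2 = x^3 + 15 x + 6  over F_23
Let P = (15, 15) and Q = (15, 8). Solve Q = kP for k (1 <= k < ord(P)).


Enumerate multiples of P until we hit Q = (15, 8):
  1P = (15, 15)
  2P = (16, 8)
  3P = (18, 6)
  4P = (22, 6)
  5P = (13, 12)
  6P = (3, 3)
  7P = (6, 17)
  8P = (10, 12)
  9P = (14, 4)
  10P = (0, 12)
  11P = (20, 7)
  12P = (20, 16)
  13P = (0, 11)
  14P = (14, 19)
  15P = (10, 11)
  16P = (6, 6)
  17P = (3, 20)
  18P = (13, 11)
  19P = (22, 17)
  20P = (18, 17)
  21P = (16, 15)
  22P = (15, 8)
Match found at i = 22.

k = 22


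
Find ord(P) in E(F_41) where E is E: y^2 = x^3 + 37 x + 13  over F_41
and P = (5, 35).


Compute successive multiples of P until we hit O:
  1P = (5, 35)
  2P = (27, 20)
  3P = (27, 21)
  4P = (5, 6)
  5P = O

ord(P) = 5


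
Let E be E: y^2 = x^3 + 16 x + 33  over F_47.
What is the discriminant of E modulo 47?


4 a^3 + 27 b^2 = 4*16^3 + 27*33^2 = 16384 + 29403 = 45787
Delta = -16 * (45787) = -732592
Delta mod 47 = 44

Delta = 44 (mod 47)


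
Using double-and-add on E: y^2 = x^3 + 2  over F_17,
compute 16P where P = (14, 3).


k = 16 = 10000_2 (binary, LSB first: 00001)
Double-and-add from P = (14, 3):
  bit 0 = 0: acc unchanged = O
  bit 1 = 0: acc unchanged = O
  bit 2 = 0: acc unchanged = O
  bit 3 = 0: acc unchanged = O
  bit 4 = 1: acc = O + (5, 5) = (5, 5)

16P = (5, 5)


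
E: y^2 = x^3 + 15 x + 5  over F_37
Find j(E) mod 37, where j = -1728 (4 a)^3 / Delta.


Delta = -16(4 a^3 + 27 b^2) mod 37 = 10
-1728 * (4 a)^3 = -1728 * (4*15)^3 mod 37 = 8
j = 8 * 10^(-1) mod 37 = 23

j = 23 (mod 37)


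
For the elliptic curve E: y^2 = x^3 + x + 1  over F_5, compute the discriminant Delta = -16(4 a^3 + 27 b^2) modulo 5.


4 a^3 + 27 b^2 = 4*1^3 + 27*1^2 = 4 + 27 = 31
Delta = -16 * (31) = -496
Delta mod 5 = 4

Delta = 4 (mod 5)


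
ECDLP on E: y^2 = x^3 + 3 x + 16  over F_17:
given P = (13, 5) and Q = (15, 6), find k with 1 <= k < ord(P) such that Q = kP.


Enumerate multiples of P until we hit Q = (15, 6):
  1P = (13, 5)
  2P = (8, 12)
  3P = (0, 4)
  4P = (3, 1)
  5P = (10, 3)
  6P = (2, 8)
  7P = (15, 11)
  8P = (15, 6)
Match found at i = 8.

k = 8


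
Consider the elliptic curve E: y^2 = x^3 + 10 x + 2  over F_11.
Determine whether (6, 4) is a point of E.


Check whether y^2 = x^3 + 10 x + 2 (mod 11) for (x, y) = (6, 4).
LHS: y^2 = 4^2 mod 11 = 5
RHS: x^3 + 10 x + 2 = 6^3 + 10*6 + 2 mod 11 = 3
LHS != RHS

No, not on the curve


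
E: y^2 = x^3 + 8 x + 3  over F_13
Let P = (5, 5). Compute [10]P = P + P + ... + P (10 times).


k = 10 = 1010_2 (binary, LSB first: 0101)
Double-and-add from P = (5, 5):
  bit 0 = 0: acc unchanged = O
  bit 1 = 1: acc = O + (0, 4) = (0, 4)
  bit 2 = 0: acc unchanged = (0, 4)
  bit 3 = 1: acc = (0, 4) + (10, 11) = (7, 8)

10P = (7, 8)


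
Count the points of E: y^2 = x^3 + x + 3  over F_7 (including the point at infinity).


For each x in F_7, count y with y^2 = x^3 + 1 x + 3 mod 7:
  x = 4: RHS = 1, y in [1, 6]  -> 2 point(s)
  x = 5: RHS = 0, y in [0]  -> 1 point(s)
  x = 6: RHS = 1, y in [1, 6]  -> 2 point(s)
Affine points: 5. Add the point at infinity: total = 6.

#E(F_7) = 6


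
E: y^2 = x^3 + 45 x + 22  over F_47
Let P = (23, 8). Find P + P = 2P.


Doubling: s = (3 x1^2 + a) / (2 y1)
s = (3*23^2 + 45) / (2*8) mod 47 = 8
x3 = s^2 - 2 x1 mod 47 = 8^2 - 2*23 = 18
y3 = s (x1 - x3) - y1 mod 47 = 8 * (23 - 18) - 8 = 32

2P = (18, 32)


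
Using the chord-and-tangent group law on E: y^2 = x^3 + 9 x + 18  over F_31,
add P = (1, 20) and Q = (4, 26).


P != Q, so use the chord formula.
s = (y2 - y1) / (x2 - x1) = (6) / (3) mod 31 = 2
x3 = s^2 - x1 - x2 mod 31 = 2^2 - 1 - 4 = 30
y3 = s (x1 - x3) - y1 mod 31 = 2 * (1 - 30) - 20 = 15

P + Q = (30, 15)


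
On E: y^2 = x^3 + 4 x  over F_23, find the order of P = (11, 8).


Compute successive multiples of P until we hit O:
  1P = (11, 8)
  2P = (9, 12)
  3P = (7, 7)
  4P = (18, 19)
  5P = (19, 9)
  6P = (2, 19)
  7P = (22, 8)
  8P = (13, 15)
  ... (continuing to 24P)
  24P = O

ord(P) = 24


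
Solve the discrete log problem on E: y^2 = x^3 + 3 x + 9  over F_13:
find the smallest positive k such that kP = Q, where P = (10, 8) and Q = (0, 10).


Enumerate multiples of P until we hit Q = (0, 10):
  1P = (10, 8)
  2P = (2, 7)
  3P = (0, 3)
  4P = (0, 10)
Match found at i = 4.

k = 4


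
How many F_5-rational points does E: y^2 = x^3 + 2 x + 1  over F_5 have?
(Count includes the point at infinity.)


For each x in F_5, count y with y^2 = x^3 + 2 x + 1 mod 5:
  x = 0: RHS = 1, y in [1, 4]  -> 2 point(s)
  x = 1: RHS = 4, y in [2, 3]  -> 2 point(s)
  x = 3: RHS = 4, y in [2, 3]  -> 2 point(s)
Affine points: 6. Add the point at infinity: total = 7.

#E(F_5) = 7


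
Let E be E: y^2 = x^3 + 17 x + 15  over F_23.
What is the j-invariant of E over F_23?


Delta = -16(4 a^3 + 27 b^2) mod 23 = 22
-1728 * (4 a)^3 = -1728 * (4*17)^3 mod 23 = 3
j = 3 * 22^(-1) mod 23 = 20

j = 20 (mod 23)


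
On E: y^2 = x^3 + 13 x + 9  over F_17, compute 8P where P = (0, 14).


k = 8 = 1000_2 (binary, LSB first: 0001)
Double-and-add from P = (0, 14):
  bit 0 = 0: acc unchanged = O
  bit 1 = 0: acc unchanged = O
  bit 2 = 0: acc unchanged = O
  bit 3 = 1: acc = O + (11, 15) = (11, 15)

8P = (11, 15)


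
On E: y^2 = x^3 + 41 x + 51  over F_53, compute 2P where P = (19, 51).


Doubling: s = (3 x1^2 + a) / (2 y1)
s = (3*19^2 + 41) / (2*51) mod 53 = 37
x3 = s^2 - 2 x1 mod 53 = 37^2 - 2*19 = 6
y3 = s (x1 - x3) - y1 mod 53 = 37 * (19 - 6) - 51 = 6

2P = (6, 6)


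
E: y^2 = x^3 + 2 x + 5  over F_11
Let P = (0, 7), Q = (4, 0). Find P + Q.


P != Q, so use the chord formula.
s = (y2 - y1) / (x2 - x1) = (4) / (4) mod 11 = 1
x3 = s^2 - x1 - x2 mod 11 = 1^2 - 0 - 4 = 8
y3 = s (x1 - x3) - y1 mod 11 = 1 * (0 - 8) - 7 = 7

P + Q = (8, 7)


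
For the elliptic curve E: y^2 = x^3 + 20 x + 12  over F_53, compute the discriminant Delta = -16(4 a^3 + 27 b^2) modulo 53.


4 a^3 + 27 b^2 = 4*20^3 + 27*12^2 = 32000 + 3888 = 35888
Delta = -16 * (35888) = -574208
Delta mod 53 = 47

Delta = 47 (mod 53)


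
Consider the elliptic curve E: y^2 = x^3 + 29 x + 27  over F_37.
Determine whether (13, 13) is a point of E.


Check whether y^2 = x^3 + 29 x + 27 (mod 37) for (x, y) = (13, 13).
LHS: y^2 = 13^2 mod 37 = 21
RHS: x^3 + 29 x + 27 = 13^3 + 29*13 + 27 mod 37 = 11
LHS != RHS

No, not on the curve


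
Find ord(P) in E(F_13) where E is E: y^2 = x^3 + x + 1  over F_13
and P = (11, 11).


Compute successive multiples of P until we hit O:
  1P = (11, 11)
  2P = (4, 2)
  3P = (10, 7)
  4P = (8, 1)
  5P = (8, 12)
  6P = (10, 6)
  7P = (4, 11)
  8P = (11, 2)
  ... (continuing to 9P)
  9P = O

ord(P) = 9


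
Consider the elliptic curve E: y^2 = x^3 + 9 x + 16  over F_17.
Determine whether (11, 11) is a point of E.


Check whether y^2 = x^3 + 9 x + 16 (mod 17) for (x, y) = (11, 11).
LHS: y^2 = 11^2 mod 17 = 2
RHS: x^3 + 9 x + 16 = 11^3 + 9*11 + 16 mod 17 = 1
LHS != RHS

No, not on the curve


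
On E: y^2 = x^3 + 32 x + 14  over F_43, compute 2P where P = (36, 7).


Doubling: s = (3 x1^2 + a) / (2 y1)
s = (3*36^2 + 32) / (2*7) mod 43 = 22
x3 = s^2 - 2 x1 mod 43 = 22^2 - 2*36 = 25
y3 = s (x1 - x3) - y1 mod 43 = 22 * (36 - 25) - 7 = 20

2P = (25, 20)


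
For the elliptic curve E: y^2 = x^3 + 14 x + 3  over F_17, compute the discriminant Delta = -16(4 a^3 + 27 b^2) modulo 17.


4 a^3 + 27 b^2 = 4*14^3 + 27*3^2 = 10976 + 243 = 11219
Delta = -16 * (11219) = -179504
Delta mod 17 = 16

Delta = 16 (mod 17)


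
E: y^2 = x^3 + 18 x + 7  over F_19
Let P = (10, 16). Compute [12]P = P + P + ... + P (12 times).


k = 12 = 1100_2 (binary, LSB first: 0011)
Double-and-add from P = (10, 16):
  bit 0 = 0: acc unchanged = O
  bit 1 = 0: acc unchanged = O
  bit 2 = 1: acc = O + (0, 8) = (0, 8)
  bit 3 = 1: acc = (0, 8) + (17, 18) = (8, 13)

12P = (8, 13)


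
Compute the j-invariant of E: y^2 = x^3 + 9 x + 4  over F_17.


Delta = -16(4 a^3 + 27 b^2) mod 17 = 16
-1728 * (4 a)^3 = -1728 * (4*9)^3 mod 17 = 14
j = 14 * 16^(-1) mod 17 = 3

j = 3 (mod 17)


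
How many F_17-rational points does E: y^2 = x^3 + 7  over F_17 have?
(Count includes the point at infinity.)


For each x in F_17, count y with y^2 = x^3 + 0 x + 7 mod 17:
  x = 1: RHS = 8, y in [5, 12]  -> 2 point(s)
  x = 2: RHS = 15, y in [7, 10]  -> 2 point(s)
  x = 3: RHS = 0, y in [0]  -> 1 point(s)
  x = 5: RHS = 13, y in [8, 9]  -> 2 point(s)
  x = 6: RHS = 2, y in [6, 11]  -> 2 point(s)
  x = 8: RHS = 9, y in [3, 14]  -> 2 point(s)
  x = 10: RHS = 4, y in [2, 15]  -> 2 point(s)
  x = 12: RHS = 1, y in [1, 16]  -> 2 point(s)
  x = 15: RHS = 16, y in [4, 13]  -> 2 point(s)
Affine points: 17. Add the point at infinity: total = 18.

#E(F_17) = 18


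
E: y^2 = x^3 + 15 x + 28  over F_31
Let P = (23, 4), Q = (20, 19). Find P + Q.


P != Q, so use the chord formula.
s = (y2 - y1) / (x2 - x1) = (15) / (28) mod 31 = 26
x3 = s^2 - x1 - x2 mod 31 = 26^2 - 23 - 20 = 13
y3 = s (x1 - x3) - y1 mod 31 = 26 * (23 - 13) - 4 = 8

P + Q = (13, 8)


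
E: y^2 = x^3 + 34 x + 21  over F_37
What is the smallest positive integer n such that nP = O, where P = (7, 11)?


Compute successive multiples of P until we hit O:
  1P = (7, 11)
  2P = (16, 31)
  3P = (13, 25)
  4P = (6, 16)
  5P = (12, 14)
  6P = (8, 18)
  7P = (34, 22)
  8P = (22, 24)
  ... (continuing to 29P)
  29P = O

ord(P) = 29


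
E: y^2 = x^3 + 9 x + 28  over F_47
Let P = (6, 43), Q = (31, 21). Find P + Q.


P != Q, so use the chord formula.
s = (y2 - y1) / (x2 - x1) = (25) / (25) mod 47 = 1
x3 = s^2 - x1 - x2 mod 47 = 1^2 - 6 - 31 = 11
y3 = s (x1 - x3) - y1 mod 47 = 1 * (6 - 11) - 43 = 46

P + Q = (11, 46)


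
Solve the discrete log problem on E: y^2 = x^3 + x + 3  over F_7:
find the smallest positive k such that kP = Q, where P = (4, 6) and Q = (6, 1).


Enumerate multiples of P until we hit Q = (6, 1):
  1P = (4, 6)
  2P = (6, 1)
Match found at i = 2.

k = 2


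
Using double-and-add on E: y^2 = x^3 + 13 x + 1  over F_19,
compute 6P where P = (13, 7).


k = 6 = 110_2 (binary, LSB first: 011)
Double-and-add from P = (13, 7):
  bit 0 = 0: acc unchanged = O
  bit 1 = 1: acc = O + (17, 10) = (17, 10)
  bit 2 = 1: acc = (17, 10) + (2, 4) = (7, 13)

6P = (7, 13)


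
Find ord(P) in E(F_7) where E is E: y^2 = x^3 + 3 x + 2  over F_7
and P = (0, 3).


Compute successive multiples of P until we hit O:
  1P = (0, 3)
  2P = (2, 3)
  3P = (5, 4)
  4P = (4, 6)
  5P = (4, 1)
  6P = (5, 3)
  7P = (2, 4)
  8P = (0, 4)
  ... (continuing to 9P)
  9P = O

ord(P) = 9


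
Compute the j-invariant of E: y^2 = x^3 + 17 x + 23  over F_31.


Delta = -16(4 a^3 + 27 b^2) mod 31 = 5
-1728 * (4 a)^3 = -1728 * (4*17)^3 mod 31 = 23
j = 23 * 5^(-1) mod 31 = 17

j = 17 (mod 31)


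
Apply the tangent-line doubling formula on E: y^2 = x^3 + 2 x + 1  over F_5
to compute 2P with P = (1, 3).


Doubling: s = (3 x1^2 + a) / (2 y1)
s = (3*1^2 + 2) / (2*3) mod 5 = 0
x3 = s^2 - 2 x1 mod 5 = 0^2 - 2*1 = 3
y3 = s (x1 - x3) - y1 mod 5 = 0 * (1 - 3) - 3 = 2

2P = (3, 2)


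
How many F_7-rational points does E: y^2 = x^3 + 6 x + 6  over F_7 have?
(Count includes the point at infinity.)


For each x in F_7, count y with y^2 = x^3 + 6 x + 6 mod 7:
  x = 3: RHS = 2, y in [3, 4]  -> 2 point(s)
  x = 5: RHS = 0, y in [0]  -> 1 point(s)
Affine points: 3. Add the point at infinity: total = 4.

#E(F_7) = 4


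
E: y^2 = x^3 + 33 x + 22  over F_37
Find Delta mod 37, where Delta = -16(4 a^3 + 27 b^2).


4 a^3 + 27 b^2 = 4*33^3 + 27*22^2 = 143748 + 13068 = 156816
Delta = -16 * (156816) = -2509056
Delta mod 37 = 25

Delta = 25 (mod 37)


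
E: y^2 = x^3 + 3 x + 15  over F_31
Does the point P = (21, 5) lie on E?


Check whether y^2 = x^3 + 3 x + 15 (mod 31) for (x, y) = (21, 5).
LHS: y^2 = 5^2 mod 31 = 25
RHS: x^3 + 3 x + 15 = 21^3 + 3*21 + 15 mod 31 = 8
LHS != RHS

No, not on the curve


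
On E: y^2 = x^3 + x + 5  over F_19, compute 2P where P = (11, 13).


Doubling: s = (3 x1^2 + a) / (2 y1)
s = (3*11^2 + 1) / (2*13) mod 19 = 14
x3 = s^2 - 2 x1 mod 19 = 14^2 - 2*11 = 3
y3 = s (x1 - x3) - y1 mod 19 = 14 * (11 - 3) - 13 = 4

2P = (3, 4)


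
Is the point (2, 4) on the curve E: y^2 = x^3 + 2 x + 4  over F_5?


Check whether y^2 = x^3 + 2 x + 4 (mod 5) for (x, y) = (2, 4).
LHS: y^2 = 4^2 mod 5 = 1
RHS: x^3 + 2 x + 4 = 2^3 + 2*2 + 4 mod 5 = 1
LHS = RHS

Yes, on the curve


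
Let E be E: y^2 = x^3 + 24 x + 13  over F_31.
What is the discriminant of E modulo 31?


4 a^3 + 27 b^2 = 4*24^3 + 27*13^2 = 55296 + 4563 = 59859
Delta = -16 * (59859) = -957744
Delta mod 31 = 1

Delta = 1 (mod 31)


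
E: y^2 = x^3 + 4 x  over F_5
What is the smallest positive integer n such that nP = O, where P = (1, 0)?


Compute successive multiples of P until we hit O:
  1P = (1, 0)
  2P = O

ord(P) = 2


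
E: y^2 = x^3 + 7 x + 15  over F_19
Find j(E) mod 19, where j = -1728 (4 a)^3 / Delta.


Delta = -16(4 a^3 + 27 b^2) mod 19 = 16
-1728 * (4 a)^3 = -1728 * (4*7)^3 mod 19 = 7
j = 7 * 16^(-1) mod 19 = 4

j = 4 (mod 19)


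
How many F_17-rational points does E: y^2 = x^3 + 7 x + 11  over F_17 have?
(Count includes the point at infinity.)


For each x in F_17, count y with y^2 = x^3 + 7 x + 11 mod 17:
  x = 1: RHS = 2, y in [6, 11]  -> 2 point(s)
  x = 2: RHS = 16, y in [4, 13]  -> 2 point(s)
  x = 3: RHS = 8, y in [5, 12]  -> 2 point(s)
  x = 4: RHS = 1, y in [1, 16]  -> 2 point(s)
  x = 5: RHS = 1, y in [1, 16]  -> 2 point(s)
  x = 8: RHS = 1, y in [1, 16]  -> 2 point(s)
  x = 9: RHS = 4, y in [2, 15]  -> 2 point(s)
  x = 11: RHS = 8, y in [5, 12]  -> 2 point(s)
  x = 12: RHS = 4, y in [2, 15]  -> 2 point(s)
  x = 13: RHS = 4, y in [2, 15]  -> 2 point(s)
Affine points: 20. Add the point at infinity: total = 21.

#E(F_17) = 21


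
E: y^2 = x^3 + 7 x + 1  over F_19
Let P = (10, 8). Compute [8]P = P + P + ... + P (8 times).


k = 8 = 1000_2 (binary, LSB first: 0001)
Double-and-add from P = (10, 8):
  bit 0 = 0: acc unchanged = O
  bit 1 = 0: acc unchanged = O
  bit 2 = 0: acc unchanged = O
  bit 3 = 1: acc = O + (4, 13) = (4, 13)

8P = (4, 13)


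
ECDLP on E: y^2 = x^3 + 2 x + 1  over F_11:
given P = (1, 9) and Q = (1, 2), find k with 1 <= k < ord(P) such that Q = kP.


Enumerate multiples of P until we hit Q = (1, 2):
  1P = (1, 9)
  2P = (3, 10)
  3P = (10, 3)
  4P = (9, 0)
  5P = (10, 8)
  6P = (3, 1)
  7P = (1, 2)
Match found at i = 7.

k = 7


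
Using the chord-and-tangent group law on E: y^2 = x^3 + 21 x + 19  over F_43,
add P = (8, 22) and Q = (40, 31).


P != Q, so use the chord formula.
s = (y2 - y1) / (x2 - x1) = (9) / (32) mod 43 = 7
x3 = s^2 - x1 - x2 mod 43 = 7^2 - 8 - 40 = 1
y3 = s (x1 - x3) - y1 mod 43 = 7 * (8 - 1) - 22 = 27

P + Q = (1, 27)


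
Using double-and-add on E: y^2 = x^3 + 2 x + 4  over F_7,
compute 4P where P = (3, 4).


k = 4 = 100_2 (binary, LSB first: 001)
Double-and-add from P = (3, 4):
  bit 0 = 0: acc unchanged = O
  bit 1 = 0: acc unchanged = O
  bit 2 = 1: acc = O + (3, 3) = (3, 3)

4P = (3, 3)


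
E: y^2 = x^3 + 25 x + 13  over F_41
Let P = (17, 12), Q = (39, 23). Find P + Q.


P != Q, so use the chord formula.
s = (y2 - y1) / (x2 - x1) = (11) / (22) mod 41 = 21
x3 = s^2 - x1 - x2 mod 41 = 21^2 - 17 - 39 = 16
y3 = s (x1 - x3) - y1 mod 41 = 21 * (17 - 16) - 12 = 9

P + Q = (16, 9)


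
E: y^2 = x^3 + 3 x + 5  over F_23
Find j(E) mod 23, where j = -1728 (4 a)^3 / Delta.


Delta = -16(4 a^3 + 27 b^2) mod 23 = 7
-1728 * (4 a)^3 = -1728 * (4*3)^3 mod 23 = 14
j = 14 * 7^(-1) mod 23 = 2

j = 2 (mod 23)


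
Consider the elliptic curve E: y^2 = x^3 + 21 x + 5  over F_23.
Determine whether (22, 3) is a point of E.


Check whether y^2 = x^3 + 21 x + 5 (mod 23) for (x, y) = (22, 3).
LHS: y^2 = 3^2 mod 23 = 9
RHS: x^3 + 21 x + 5 = 22^3 + 21*22 + 5 mod 23 = 6
LHS != RHS

No, not on the curve


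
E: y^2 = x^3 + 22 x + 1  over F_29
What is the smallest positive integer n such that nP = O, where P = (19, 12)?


Compute successive multiples of P until we hit O:
  1P = (19, 12)
  2P = (25, 9)
  3P = (7, 11)
  4P = (2, 16)
  5P = (21, 26)
  6P = (9, 0)
  7P = (21, 3)
  8P = (2, 13)
  ... (continuing to 12P)
  12P = O

ord(P) = 12


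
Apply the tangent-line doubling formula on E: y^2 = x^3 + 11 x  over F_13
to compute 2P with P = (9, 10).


Doubling: s = (3 x1^2 + a) / (2 y1)
s = (3*9^2 + 11) / (2*10) mod 13 = 1
x3 = s^2 - 2 x1 mod 13 = 1^2 - 2*9 = 9
y3 = s (x1 - x3) - y1 mod 13 = 1 * (9 - 9) - 10 = 3

2P = (9, 3)


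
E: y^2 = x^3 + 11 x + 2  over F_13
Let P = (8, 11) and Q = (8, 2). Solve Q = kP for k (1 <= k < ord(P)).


Enumerate multiples of P until we hit Q = (8, 2):
  1P = (8, 11)
  2P = (1, 1)
  3P = (1, 12)
  4P = (8, 2)
Match found at i = 4.

k = 4


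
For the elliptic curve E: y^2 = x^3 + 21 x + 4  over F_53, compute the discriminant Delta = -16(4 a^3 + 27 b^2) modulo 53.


4 a^3 + 27 b^2 = 4*21^3 + 27*4^2 = 37044 + 432 = 37476
Delta = -16 * (37476) = -599616
Delta mod 53 = 26

Delta = 26 (mod 53)


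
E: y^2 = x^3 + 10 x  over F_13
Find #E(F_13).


For each x in F_13, count y with y^2 = x^3 + 10 x + 0 mod 13:
  x = 0: RHS = 0, y in [0]  -> 1 point(s)
  x = 4: RHS = 0, y in [0]  -> 1 point(s)
  x = 6: RHS = 3, y in [4, 9]  -> 2 point(s)
  x = 7: RHS = 10, y in [6, 7]  -> 2 point(s)
  x = 9: RHS = 0, y in [0]  -> 1 point(s)
Affine points: 7. Add the point at infinity: total = 8.

#E(F_13) = 8


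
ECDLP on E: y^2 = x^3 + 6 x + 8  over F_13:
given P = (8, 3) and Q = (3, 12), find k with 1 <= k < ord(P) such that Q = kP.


Enumerate multiples of P until we hit Q = (3, 12):
  1P = (8, 3)
  2P = (7, 4)
  3P = (12, 1)
  4P = (3, 1)
  5P = (11, 1)
  6P = (6, 0)
  7P = (11, 12)
  8P = (3, 12)
Match found at i = 8.

k = 8


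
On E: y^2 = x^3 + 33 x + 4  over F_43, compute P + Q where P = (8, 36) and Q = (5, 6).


P != Q, so use the chord formula.
s = (y2 - y1) / (x2 - x1) = (13) / (40) mod 43 = 10
x3 = s^2 - x1 - x2 mod 43 = 10^2 - 8 - 5 = 1
y3 = s (x1 - x3) - y1 mod 43 = 10 * (8 - 1) - 36 = 34

P + Q = (1, 34)


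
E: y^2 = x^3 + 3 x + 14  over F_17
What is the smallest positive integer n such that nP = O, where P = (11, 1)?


Compute successive multiples of P until we hit O:
  1P = (11, 1)
  2P = (11, 16)
  3P = O

ord(P) = 3


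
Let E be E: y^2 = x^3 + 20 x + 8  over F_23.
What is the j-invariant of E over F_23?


Delta = -16(4 a^3 + 27 b^2) mod 23 = 1
-1728 * (4 a)^3 = -1728 * (4*20)^3 mod 23 = 9
j = 9 * 1^(-1) mod 23 = 9

j = 9 (mod 23)
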